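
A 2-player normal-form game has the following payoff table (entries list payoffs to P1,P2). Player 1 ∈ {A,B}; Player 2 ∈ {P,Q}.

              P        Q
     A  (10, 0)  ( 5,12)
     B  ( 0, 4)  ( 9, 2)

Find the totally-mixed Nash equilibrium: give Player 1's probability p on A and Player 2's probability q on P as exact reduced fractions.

(p,q) = (1/7, 2/7)

P1 indiff ⇒ q·10+(1-q)·5 = q·0+(1-q)·9 ⇒ q(10) = (1-q)(4) ⇒ q = 2/7
P2 indiff ⇒ p·0+(1-p)·4 = p·12+(1-p)·2 ⇒ p(-12) = (1-p)(-2) ⇒ p = 1/7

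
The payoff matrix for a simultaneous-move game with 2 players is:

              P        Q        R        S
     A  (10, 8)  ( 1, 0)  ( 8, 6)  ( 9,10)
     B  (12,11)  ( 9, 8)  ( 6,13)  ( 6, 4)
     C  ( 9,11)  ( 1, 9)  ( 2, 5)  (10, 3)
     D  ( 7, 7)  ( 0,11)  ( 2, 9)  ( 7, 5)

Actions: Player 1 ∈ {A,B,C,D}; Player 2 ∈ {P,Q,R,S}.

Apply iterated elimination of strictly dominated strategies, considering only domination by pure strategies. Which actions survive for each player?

P1 drop D (A beats it: P:10>7 Q:1>0 R:8>2 S:9>7)
P2 drop Q (P beats it: A:8>0 B:11>8 C:11>9)
P1→{A,B,C} P2→{P,R,S}

IESDS → P1:{A,B,C} P2:{P,R,S}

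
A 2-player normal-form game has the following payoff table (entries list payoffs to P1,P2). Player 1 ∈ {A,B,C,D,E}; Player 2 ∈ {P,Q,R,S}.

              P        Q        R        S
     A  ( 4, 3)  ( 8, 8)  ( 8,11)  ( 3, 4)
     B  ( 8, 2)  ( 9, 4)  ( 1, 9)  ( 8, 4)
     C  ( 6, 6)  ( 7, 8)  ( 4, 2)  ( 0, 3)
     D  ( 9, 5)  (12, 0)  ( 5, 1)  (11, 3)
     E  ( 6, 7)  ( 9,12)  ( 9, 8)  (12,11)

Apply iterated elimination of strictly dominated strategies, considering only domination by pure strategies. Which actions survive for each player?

Remaining: P1:{D,E} P2:{P,Q,S}

P1 drop A (E beats it: P:6>4 Q:9>8 R:9>8 S:12>3)
P1 drop B (D beats it: P:9>8 Q:12>9 R:5>1 S:11>8)
P1 drop C (D beats it: P:9>6 Q:12>7 R:5>4 S:11>0)
P2 drop R (S beats it: D:3>1 E:11>8)
P1→{D,E} P2→{P,Q,S}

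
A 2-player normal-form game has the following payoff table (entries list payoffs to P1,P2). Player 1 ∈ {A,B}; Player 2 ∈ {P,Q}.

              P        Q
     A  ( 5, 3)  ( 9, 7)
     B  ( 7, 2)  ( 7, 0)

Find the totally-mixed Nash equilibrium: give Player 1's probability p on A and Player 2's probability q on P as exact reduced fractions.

P1 indiff ⇒ q·5+(1-q)·9 = q·7+(1-q)·7 ⇒ q(-2) = (1-q)(-2) ⇒ q = 1/2
P2 indiff ⇒ p·3+(1-p)·2 = p·7+(1-p)·0 ⇒ p(-4) = (1-p)(-2) ⇒ p = 1/3

P1 mixes 1/3 on A; P2 mixes 1/2 on P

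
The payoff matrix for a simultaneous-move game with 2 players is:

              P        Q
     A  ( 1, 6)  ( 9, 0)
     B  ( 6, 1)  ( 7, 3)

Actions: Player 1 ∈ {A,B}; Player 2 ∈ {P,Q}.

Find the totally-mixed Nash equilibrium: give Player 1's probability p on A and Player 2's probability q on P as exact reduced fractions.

P1 indiff ⇒ q·1+(1-q)·9 = q·6+(1-q)·7 ⇒ q(-5) = (1-q)(-2) ⇒ q = 2/7
P2 indiff ⇒ p·6+(1-p)·1 = p·0+(1-p)·3 ⇒ p(6) = (1-p)(2) ⇒ p = 1/4

p=1/4, q=2/7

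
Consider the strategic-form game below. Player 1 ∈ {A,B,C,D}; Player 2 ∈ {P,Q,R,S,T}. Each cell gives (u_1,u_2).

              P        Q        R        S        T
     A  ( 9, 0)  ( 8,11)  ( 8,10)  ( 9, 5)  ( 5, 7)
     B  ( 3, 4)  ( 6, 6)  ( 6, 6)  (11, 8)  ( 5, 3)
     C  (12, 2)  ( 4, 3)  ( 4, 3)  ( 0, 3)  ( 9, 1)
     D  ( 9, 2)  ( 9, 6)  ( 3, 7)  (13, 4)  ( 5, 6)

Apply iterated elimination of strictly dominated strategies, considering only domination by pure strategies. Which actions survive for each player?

IESDS → P1:{A,B,D} P2:{Q,R,S}

P2 drop P (Q beats it: A:11>0 B:6>4 C:3>2 D:6>2)
P2 drop T (R beats it: A:10>7 B:6>3 C:3>1 D:7>6)
P1 drop C (A beats it: Q:8>4 R:8>4 S:9>0)
P1→{A,B,D} P2→{Q,R,S}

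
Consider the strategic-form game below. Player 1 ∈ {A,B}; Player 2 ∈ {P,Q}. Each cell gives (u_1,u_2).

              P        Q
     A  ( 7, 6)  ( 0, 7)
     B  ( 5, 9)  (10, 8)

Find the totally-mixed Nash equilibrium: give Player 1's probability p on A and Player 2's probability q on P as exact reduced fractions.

P1 indiff ⇒ q·7+(1-q)·0 = q·5+(1-q)·10 ⇒ q(2) = (1-q)(10) ⇒ q = 5/6
P2 indiff ⇒ p·6+(1-p)·9 = p·7+(1-p)·8 ⇒ p(-1) = (1-p)(-1) ⇒ p = 1/2

P1 mixes 1/2 on A; P2 mixes 5/6 on P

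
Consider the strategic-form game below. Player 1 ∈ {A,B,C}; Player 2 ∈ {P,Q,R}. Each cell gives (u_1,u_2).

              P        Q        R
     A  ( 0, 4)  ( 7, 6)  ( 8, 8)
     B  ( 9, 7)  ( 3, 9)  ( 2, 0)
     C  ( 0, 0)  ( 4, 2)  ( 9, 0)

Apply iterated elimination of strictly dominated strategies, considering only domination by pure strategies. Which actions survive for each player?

P2 drop P (Q beats it: A:6>4 B:9>7 C:2>0)
P1 drop B (A beats it: Q:7>3 R:8>2)
P1→{A,C} P2→{Q,R}

Remaining: P1:{A,C} P2:{Q,R}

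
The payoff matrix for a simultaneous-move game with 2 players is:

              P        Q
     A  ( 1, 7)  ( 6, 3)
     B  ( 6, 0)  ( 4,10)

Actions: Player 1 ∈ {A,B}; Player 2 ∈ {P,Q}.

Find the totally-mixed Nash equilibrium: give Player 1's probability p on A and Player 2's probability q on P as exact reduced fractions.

P1 mixes 5/7 on A; P2 mixes 2/7 on P

P1 indiff ⇒ q·1+(1-q)·6 = q·6+(1-q)·4 ⇒ q(-5) = (1-q)(-2) ⇒ q = 2/7
P2 indiff ⇒ p·7+(1-p)·0 = p·3+(1-p)·10 ⇒ p(4) = (1-p)(10) ⇒ p = 5/7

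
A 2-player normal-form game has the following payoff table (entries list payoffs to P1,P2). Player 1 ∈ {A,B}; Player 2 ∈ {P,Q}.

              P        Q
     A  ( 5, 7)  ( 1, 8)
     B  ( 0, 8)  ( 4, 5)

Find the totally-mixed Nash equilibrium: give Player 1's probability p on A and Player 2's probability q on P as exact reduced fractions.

P1 indiff ⇒ q·5+(1-q)·1 = q·0+(1-q)·4 ⇒ q(5) = (1-q)(3) ⇒ q = 3/8
P2 indiff ⇒ p·7+(1-p)·8 = p·8+(1-p)·5 ⇒ p(-1) = (1-p)(-3) ⇒ p = 3/4

P1 mixes 3/4 on A; P2 mixes 3/8 on P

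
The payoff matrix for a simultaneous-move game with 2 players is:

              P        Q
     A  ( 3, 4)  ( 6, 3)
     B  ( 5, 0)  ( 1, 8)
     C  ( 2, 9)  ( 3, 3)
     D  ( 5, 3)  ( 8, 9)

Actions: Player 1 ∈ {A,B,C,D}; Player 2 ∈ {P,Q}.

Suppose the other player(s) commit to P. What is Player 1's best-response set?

u_1(A vs P) = 3
u_1(B vs P) = 5
u_1(C vs P) = 2
u_1(D vs P) = 5
max payoff 5 at {B,D}

P1 best: {B,D}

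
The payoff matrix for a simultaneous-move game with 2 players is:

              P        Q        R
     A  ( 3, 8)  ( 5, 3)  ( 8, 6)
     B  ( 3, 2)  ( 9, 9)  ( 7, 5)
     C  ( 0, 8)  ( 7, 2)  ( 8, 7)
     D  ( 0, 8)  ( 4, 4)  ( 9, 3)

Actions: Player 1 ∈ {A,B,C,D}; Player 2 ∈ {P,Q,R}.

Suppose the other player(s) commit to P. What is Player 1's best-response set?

BR_1 = {A,B}

u_1(A vs P) = 3
u_1(B vs P) = 3
u_1(C vs P) = 0
u_1(D vs P) = 0
max payoff 3 at {A,B}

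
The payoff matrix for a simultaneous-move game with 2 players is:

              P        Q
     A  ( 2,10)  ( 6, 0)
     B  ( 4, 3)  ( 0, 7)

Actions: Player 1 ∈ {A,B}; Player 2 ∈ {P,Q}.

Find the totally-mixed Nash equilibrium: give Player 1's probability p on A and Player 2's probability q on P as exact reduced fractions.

P1 mixes 2/7 on A; P2 mixes 3/4 on P

P1 indiff ⇒ q·2+(1-q)·6 = q·4+(1-q)·0 ⇒ q(-2) = (1-q)(-6) ⇒ q = 3/4
P2 indiff ⇒ p·10+(1-p)·3 = p·0+(1-p)·7 ⇒ p(10) = (1-p)(4) ⇒ p = 2/7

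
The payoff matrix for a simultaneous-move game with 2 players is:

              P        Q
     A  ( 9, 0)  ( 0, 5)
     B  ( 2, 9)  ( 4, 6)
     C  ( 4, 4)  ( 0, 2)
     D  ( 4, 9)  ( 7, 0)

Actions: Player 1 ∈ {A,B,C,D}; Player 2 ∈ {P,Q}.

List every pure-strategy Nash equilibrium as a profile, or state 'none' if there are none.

Equilibria: none

(A,P): not NE [P2→Q gives 5>0]
(A,Q): not NE [P1→D gives 7>0]
(B,P): not NE [P1→A gives 9>2]
(B,Q): not NE [P1→D gives 7>4; P2→P gives 9>6]
(C,P): not NE [P1→A gives 9>4]
(C,Q): not NE [P1→D gives 7>0; P2→P gives 4>2]
(D,P): not NE [P1→A gives 9>4]
(D,Q): not NE [P2→P gives 9>0]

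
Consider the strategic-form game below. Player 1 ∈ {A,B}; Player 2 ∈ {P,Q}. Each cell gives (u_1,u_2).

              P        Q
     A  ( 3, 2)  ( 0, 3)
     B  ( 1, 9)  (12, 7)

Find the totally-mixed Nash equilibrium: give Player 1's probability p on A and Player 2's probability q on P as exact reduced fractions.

P1 indiff ⇒ q·3+(1-q)·0 = q·1+(1-q)·12 ⇒ q(2) = (1-q)(12) ⇒ q = 6/7
P2 indiff ⇒ p·2+(1-p)·9 = p·3+(1-p)·7 ⇒ p(-1) = (1-p)(-2) ⇒ p = 2/3

P1 mixes 2/3 on A; P2 mixes 6/7 on P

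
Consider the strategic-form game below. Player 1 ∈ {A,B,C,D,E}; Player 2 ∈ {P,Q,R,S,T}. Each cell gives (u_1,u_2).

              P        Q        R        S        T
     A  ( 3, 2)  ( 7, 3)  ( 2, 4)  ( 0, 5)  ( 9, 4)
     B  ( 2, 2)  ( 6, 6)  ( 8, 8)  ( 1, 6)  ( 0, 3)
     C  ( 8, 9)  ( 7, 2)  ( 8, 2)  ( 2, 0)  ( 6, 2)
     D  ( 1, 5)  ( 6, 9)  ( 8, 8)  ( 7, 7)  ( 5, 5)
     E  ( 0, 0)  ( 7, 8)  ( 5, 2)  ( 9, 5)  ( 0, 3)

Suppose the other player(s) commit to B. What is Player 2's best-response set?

u_2(P vs B) = 2
u_2(Q vs B) = 6
u_2(R vs B) = 8
u_2(S vs B) = 6
u_2(T vs B) = 3
max payoff 8 at {R}

BR_2 = {R}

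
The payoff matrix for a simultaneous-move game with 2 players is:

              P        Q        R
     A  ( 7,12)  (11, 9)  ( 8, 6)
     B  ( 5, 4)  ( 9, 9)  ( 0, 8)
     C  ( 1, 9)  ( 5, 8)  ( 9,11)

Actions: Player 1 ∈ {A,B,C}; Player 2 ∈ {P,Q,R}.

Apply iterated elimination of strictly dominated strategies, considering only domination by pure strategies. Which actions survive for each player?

IESDS → P1:{A,C} P2:{P,R}

P1 drop B (A beats it: P:7>5 Q:11>9 R:8>0)
P2 drop Q (P beats it: A:12>9 C:9>8)
P1→{A,C} P2→{P,R}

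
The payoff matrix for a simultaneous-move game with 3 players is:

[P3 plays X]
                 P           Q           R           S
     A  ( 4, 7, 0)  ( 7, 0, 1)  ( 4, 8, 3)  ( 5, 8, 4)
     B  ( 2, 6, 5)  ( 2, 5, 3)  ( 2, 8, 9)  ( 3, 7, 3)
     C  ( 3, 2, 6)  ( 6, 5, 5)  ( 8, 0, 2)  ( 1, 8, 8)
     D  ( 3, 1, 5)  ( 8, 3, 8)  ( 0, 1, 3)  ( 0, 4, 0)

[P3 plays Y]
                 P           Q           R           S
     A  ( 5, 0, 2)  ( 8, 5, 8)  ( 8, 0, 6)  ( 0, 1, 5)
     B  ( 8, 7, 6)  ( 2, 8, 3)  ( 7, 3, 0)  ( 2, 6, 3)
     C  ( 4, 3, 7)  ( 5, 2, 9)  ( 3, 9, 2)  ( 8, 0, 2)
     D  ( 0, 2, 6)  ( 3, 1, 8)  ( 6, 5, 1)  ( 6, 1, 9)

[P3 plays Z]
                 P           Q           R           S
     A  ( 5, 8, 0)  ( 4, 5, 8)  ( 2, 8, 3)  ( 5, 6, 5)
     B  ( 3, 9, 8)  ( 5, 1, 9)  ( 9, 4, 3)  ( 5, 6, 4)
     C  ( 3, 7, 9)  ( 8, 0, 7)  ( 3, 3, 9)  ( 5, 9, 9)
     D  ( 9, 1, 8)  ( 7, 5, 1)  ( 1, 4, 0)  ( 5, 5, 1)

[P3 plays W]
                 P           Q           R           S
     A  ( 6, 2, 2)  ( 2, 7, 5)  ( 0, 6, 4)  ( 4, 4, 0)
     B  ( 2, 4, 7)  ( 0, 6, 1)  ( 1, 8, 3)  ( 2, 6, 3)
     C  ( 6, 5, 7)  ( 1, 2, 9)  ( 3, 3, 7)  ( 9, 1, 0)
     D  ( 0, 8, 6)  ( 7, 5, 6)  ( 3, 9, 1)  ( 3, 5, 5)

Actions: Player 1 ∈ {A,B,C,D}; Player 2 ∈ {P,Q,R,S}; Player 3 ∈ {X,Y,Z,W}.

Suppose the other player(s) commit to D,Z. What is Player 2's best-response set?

argmax u_2 = {Q,S}

u_2(P vs D,Z) = 1
u_2(Q vs D,Z) = 5
u_2(R vs D,Z) = 4
u_2(S vs D,Z) = 5
max payoff 5 at {Q,S}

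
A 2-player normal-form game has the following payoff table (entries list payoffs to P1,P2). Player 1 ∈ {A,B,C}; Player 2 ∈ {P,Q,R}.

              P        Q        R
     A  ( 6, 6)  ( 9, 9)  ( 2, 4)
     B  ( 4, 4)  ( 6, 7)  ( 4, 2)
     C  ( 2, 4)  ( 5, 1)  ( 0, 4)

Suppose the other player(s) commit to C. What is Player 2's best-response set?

u_2(P vs C) = 4
u_2(Q vs C) = 1
u_2(R vs C) = 4
max payoff 4 at {P,R}

BR_2 = {P,R}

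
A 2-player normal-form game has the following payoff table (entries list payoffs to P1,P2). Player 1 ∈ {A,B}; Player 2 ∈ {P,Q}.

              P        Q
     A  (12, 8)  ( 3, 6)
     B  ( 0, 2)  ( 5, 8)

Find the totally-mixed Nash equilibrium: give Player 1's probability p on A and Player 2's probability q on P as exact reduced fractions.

P1 indiff ⇒ q·12+(1-q)·3 = q·0+(1-q)·5 ⇒ q(12) = (1-q)(2) ⇒ q = 1/7
P2 indiff ⇒ p·8+(1-p)·2 = p·6+(1-p)·8 ⇒ p(2) = (1-p)(6) ⇒ p = 3/4

(p,q) = (3/4, 1/7)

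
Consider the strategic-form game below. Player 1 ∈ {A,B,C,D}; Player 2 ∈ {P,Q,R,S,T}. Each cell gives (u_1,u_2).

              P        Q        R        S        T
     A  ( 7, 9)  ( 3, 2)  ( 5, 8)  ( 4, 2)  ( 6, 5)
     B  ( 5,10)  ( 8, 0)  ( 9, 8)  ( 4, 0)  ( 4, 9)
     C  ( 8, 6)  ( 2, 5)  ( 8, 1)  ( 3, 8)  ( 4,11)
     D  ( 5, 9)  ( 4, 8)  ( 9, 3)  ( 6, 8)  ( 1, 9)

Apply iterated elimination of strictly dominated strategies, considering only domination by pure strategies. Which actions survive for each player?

P2 drop Q (P beats it: A:9>2 B:10>0 C:6>5 D:9>8)
P2 drop R (P beats it: A:9>8 B:10>8 C:6>1 D:9>3)
P2 drop S (T beats it: A:5>2 B:9>0 C:11>8 D:9>8)
P1 drop B (A beats it: P:7>5 T:6>4)
P1 drop D (A beats it: P:7>5 T:6>1)
P1→{A,C} P2→{P,T}

IESDS → P1:{A,C} P2:{P,T}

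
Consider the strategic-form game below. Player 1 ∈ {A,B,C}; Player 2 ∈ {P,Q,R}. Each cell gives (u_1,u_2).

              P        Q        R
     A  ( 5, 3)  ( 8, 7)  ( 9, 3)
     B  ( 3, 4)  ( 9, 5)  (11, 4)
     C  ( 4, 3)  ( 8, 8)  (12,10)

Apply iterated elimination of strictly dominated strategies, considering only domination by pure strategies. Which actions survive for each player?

IESDS → P1:{B,C} P2:{Q,R}

P2 drop P (Q beats it: A:7>3 B:5>4 C:8>3)
P1 drop A (B beats it: Q:9>8 R:11>9)
P1→{B,C} P2→{Q,R}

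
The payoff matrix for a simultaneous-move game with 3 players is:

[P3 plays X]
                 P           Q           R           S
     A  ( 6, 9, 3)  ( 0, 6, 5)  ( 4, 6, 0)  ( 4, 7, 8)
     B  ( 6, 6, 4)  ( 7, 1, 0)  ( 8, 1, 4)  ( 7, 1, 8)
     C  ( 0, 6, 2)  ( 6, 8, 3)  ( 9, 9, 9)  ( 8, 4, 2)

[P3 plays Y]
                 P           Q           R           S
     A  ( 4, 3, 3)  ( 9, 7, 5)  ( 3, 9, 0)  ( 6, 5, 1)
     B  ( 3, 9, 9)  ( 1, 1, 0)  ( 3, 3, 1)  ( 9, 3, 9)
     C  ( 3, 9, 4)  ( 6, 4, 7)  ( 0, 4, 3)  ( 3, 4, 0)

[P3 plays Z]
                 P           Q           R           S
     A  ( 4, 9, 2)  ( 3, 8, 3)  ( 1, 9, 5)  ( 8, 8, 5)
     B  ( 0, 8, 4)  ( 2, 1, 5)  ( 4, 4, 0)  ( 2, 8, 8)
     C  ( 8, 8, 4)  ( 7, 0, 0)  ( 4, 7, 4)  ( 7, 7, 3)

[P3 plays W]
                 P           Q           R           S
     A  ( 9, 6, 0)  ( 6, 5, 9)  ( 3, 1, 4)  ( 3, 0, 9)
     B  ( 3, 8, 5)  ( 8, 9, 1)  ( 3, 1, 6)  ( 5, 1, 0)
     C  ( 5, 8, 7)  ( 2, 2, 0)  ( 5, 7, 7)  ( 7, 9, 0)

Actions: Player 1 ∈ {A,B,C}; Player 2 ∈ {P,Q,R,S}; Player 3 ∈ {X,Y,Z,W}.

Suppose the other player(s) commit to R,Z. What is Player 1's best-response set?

u_1(A vs R,Z) = 1
u_1(B vs R,Z) = 4
u_1(C vs R,Z) = 4
max payoff 4 at {B,C}

argmax u_1 = {B,C}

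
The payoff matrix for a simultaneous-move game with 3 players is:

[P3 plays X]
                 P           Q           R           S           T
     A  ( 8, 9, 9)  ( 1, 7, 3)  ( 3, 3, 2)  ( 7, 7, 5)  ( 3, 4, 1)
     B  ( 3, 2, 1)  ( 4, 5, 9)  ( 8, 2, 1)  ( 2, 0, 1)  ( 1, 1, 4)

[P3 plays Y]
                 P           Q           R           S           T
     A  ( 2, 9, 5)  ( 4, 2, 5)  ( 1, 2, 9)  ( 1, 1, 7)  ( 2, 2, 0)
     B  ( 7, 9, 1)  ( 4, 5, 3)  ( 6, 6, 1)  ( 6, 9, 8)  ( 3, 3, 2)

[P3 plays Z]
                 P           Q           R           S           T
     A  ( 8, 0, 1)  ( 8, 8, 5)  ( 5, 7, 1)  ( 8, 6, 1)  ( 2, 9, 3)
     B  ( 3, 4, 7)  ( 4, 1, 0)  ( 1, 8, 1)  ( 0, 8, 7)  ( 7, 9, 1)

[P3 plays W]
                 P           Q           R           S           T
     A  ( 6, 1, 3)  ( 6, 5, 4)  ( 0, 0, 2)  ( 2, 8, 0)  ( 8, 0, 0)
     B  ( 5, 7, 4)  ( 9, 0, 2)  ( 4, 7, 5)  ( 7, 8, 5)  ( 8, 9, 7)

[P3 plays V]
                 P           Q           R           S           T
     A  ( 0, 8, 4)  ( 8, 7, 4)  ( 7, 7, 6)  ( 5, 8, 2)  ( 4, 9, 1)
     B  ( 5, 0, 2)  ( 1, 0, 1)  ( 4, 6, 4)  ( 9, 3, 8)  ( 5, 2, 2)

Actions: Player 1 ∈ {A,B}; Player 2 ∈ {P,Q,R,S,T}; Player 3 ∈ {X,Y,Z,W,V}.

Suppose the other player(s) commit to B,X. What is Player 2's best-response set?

u_2(P vs B,X) = 2
u_2(Q vs B,X) = 5
u_2(R vs B,X) = 2
u_2(S vs B,X) = 0
u_2(T vs B,X) = 1
max payoff 5 at {Q}

P2 best: {Q}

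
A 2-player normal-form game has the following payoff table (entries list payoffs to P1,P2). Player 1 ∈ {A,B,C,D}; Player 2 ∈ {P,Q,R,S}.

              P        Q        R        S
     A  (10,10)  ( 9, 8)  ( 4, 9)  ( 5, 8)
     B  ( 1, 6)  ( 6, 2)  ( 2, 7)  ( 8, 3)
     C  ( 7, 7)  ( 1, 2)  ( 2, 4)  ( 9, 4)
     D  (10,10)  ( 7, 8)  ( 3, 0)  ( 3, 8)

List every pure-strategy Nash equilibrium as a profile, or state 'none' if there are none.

NE set: (A,P), (D,P)

(A,P): NE
(A,Q): not NE [P2→P gives 10>8]
(A,R): not NE [P2→P gives 10>9]
(A,S): not NE [P1→C gives 9>5; P2→P gives 10>8]
(B,P): not NE [P1→D gives 10>1; P2→R gives 7>6]
(B,Q): not NE [P1→A gives 9>6; P2→R gives 7>2]
(B,R): not NE [P1→A gives 4>2]
(B,S): not NE [P1→C gives 9>8; P2→R gives 7>3]
(C,P): not NE [P1→D gives 10>7]
(C,Q): not NE [P1→A gives 9>1; P2→P gives 7>2]
(C,R): not NE [P1→A gives 4>2; P2→P gives 7>4]
(C,S): not NE [P2→P gives 7>4]
(D,P): NE
(D,Q): not NE [P1→A gives 9>7; P2→P gives 10>8]
(D,R): not NE [P1→A gives 4>3; P2→P gives 10>0]
(D,S): not NE [P1→C gives 9>3; P2→P gives 10>8]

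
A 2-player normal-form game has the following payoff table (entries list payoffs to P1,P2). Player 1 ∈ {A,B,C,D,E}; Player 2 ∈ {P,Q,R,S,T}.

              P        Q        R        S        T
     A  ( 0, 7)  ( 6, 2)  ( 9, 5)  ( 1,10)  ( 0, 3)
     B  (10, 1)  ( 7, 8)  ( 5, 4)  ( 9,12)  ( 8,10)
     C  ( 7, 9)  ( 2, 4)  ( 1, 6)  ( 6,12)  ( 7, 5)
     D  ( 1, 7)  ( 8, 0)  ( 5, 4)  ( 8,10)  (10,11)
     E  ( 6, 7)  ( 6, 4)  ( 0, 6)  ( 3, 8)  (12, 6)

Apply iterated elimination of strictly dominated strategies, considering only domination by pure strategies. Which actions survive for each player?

Remaining: P1:{B,D,E} P2:{S,T}

P1 drop C (B beats it: P:10>7 Q:7>2 R:5>1 S:9>6 T:8>7)
P2 drop P (S beats it: A:10>7 B:12>1 D:10>7 E:8>7)
P2 drop Q (S beats it: A:10>2 B:12>8 D:10>0 E:8>4)
P2 drop R (S beats it: A:10>5 B:12>4 D:10>4 E:8>6)
P1 drop A (B beats it: S:9>1 T:8>0)
P1→{B,D,E} P2→{S,T}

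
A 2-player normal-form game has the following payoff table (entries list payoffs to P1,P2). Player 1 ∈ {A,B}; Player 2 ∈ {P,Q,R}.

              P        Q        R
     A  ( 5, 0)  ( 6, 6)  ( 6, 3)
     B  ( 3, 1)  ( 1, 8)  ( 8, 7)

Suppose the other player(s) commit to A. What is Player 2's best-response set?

u_2(P vs A) = 0
u_2(Q vs A) = 6
u_2(R vs A) = 3
max payoff 6 at {Q}

argmax u_2 = {Q}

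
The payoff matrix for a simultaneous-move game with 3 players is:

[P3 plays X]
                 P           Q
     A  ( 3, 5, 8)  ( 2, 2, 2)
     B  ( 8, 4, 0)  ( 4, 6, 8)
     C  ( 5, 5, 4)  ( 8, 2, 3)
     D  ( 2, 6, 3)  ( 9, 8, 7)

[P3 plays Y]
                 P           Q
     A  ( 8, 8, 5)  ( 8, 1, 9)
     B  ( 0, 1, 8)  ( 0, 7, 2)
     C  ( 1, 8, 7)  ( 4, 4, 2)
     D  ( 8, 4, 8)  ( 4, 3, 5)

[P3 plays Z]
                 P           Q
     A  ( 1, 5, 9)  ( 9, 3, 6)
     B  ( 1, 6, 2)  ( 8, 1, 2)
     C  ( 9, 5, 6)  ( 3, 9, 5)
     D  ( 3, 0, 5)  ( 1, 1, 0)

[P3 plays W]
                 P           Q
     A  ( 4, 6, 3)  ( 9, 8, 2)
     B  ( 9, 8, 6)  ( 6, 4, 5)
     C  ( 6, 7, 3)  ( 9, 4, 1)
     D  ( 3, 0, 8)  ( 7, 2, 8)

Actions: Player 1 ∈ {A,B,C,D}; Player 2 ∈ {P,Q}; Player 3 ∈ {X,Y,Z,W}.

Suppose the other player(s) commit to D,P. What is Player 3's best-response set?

P3 best: {Y,W}

u_3(X vs D,P) = 3
u_3(Y vs D,P) = 8
u_3(Z vs D,P) = 5
u_3(W vs D,P) = 8
max payoff 8 at {Y,W}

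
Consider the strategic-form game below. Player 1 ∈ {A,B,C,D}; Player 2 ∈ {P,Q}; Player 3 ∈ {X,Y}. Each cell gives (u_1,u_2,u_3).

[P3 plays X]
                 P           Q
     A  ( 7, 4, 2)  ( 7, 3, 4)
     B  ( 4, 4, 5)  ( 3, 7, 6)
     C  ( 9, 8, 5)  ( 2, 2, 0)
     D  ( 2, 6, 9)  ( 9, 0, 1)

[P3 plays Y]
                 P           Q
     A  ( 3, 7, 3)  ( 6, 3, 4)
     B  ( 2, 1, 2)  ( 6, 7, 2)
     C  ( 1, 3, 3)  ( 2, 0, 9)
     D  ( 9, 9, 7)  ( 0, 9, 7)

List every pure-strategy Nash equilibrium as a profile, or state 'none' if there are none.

NE set: (C,P,X)

(A,P,X): not NE [P1→C gives 9>7; P3→Y gives 3>2]
(A,P,Y): not NE [P1→D gives 9>3]
(A,Q,X): not NE [P1→D gives 9>7; P2→P gives 4>3]
(A,Q,Y): not NE [P2→P gives 7>3]
(B,P,X): not NE [P1→C gives 9>4; P2→Q gives 7>4]
(B,P,Y): not NE [P1→D gives 9>2; P2→Q gives 7>1; P3→X gives 5>2]
(B,Q,X): not NE [P1→D gives 9>3]
(B,Q,Y): not NE [P3→X gives 6>2]
(C,P,X): NE
(C,P,Y): not NE [P1→D gives 9>1; P3→X gives 5>3]
(C,Q,X): not NE [P1→D gives 9>2; P2→P gives 8>2; P3→Y gives 9>0]
(C,Q,Y): not NE [P1→B gives 6>2; P2→P gives 3>0]
(D,P,X): not NE [P1→C gives 9>2]
(D,P,Y): not NE [P3→X gives 9>7]
(D,Q,X): not NE [P2→P gives 6>0; P3→Y gives 7>1]
(D,Q,Y): not NE [P1→B gives 6>0]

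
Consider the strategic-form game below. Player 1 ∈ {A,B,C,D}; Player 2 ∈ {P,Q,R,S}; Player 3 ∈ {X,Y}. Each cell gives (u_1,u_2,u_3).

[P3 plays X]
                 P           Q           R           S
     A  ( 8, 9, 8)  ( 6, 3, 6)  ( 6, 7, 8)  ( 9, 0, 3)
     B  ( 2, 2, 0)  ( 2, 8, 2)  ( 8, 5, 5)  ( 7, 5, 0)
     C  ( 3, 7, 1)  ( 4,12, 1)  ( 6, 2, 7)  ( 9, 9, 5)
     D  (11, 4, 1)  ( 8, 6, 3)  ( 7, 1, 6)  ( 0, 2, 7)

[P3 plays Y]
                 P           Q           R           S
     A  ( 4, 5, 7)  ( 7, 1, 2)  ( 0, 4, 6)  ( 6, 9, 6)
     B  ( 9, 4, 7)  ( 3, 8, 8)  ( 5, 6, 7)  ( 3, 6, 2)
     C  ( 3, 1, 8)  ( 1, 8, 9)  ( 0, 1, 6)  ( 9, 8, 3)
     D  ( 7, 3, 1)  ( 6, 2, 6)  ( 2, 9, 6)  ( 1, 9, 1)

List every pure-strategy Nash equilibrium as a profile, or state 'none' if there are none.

Equilibria: none

(A,P,X): not NE [P1→D gives 11>8]
(A,P,Y): not NE [P1→B gives 9>4; P2→S gives 9>5; P3→X gives 8>7]
(A,Q,X): not NE [P1→D gives 8>6; P2→P gives 9>3]
(A,Q,Y): not NE [P2→S gives 9>1; P3→X gives 6>2]
(A,R,X): not NE [P1→B gives 8>6; P2→P gives 9>7]
(A,R,Y): not NE [P1→B gives 5>0; P2→S gives 9>4; P3→X gives 8>6]
(A,S,X): not NE [P2→P gives 9>0; P3→Y gives 6>3]
(A,S,Y): not NE [P1→C gives 9>6]
(B,P,X): not NE [P1→D gives 11>2; P2→Q gives 8>2; P3→Y gives 7>0]
(B,P,Y): not NE [P2→Q gives 8>4]
(B,Q,X): not NE [P1→D gives 8>2; P3→Y gives 8>2]
(B,Q,Y): not NE [P1→A gives 7>3]
(B,R,X): not NE [P2→Q gives 8>5; P3→Y gives 7>5]
(B,R,Y): not NE [P2→Q gives 8>6]
(B,S,X): not NE [P1→C gives 9>7; P2→Q gives 8>5; P3→Y gives 2>0]
(B,S,Y): not NE [P1→C gives 9>3; P2→Q gives 8>6]
(C,P,X): not NE [P1→D gives 11>3; P2→Q gives 12>7; P3→Y gives 8>1]
(C,P,Y): not NE [P1→B gives 9>3; P2→S gives 8>1]
(C,Q,X): not NE [P1→D gives 8>4; P3→Y gives 9>1]
(C,Q,Y): not NE [P1→A gives 7>1]
(C,R,X): not NE [P1→B gives 8>6; P2→Q gives 12>2]
(C,R,Y): not NE [P1→B gives 5>0; P2→S gives 8>1; P3→X gives 7>6]
(C,S,X): not NE [P2→Q gives 12>9]
(C,S,Y): not NE [P3→X gives 5>3]
(D,P,X): not NE [P2→Q gives 6>4]
(D,P,Y): not NE [P1→B gives 9>7; P2→S gives 9>3]
(D,Q,X): not NE [P3→Y gives 6>3]
(D,Q,Y): not NE [P1→A gives 7>6; P2→S gives 9>2]
(D,R,X): not NE [P1→B gives 8>7; P2→Q gives 6>1]
(D,R,Y): not NE [P1→B gives 5>2]
(D,S,X): not NE [P1→C gives 9>0; P2→Q gives 6>2]
(D,S,Y): not NE [P1→C gives 9>1; P3→X gives 7>1]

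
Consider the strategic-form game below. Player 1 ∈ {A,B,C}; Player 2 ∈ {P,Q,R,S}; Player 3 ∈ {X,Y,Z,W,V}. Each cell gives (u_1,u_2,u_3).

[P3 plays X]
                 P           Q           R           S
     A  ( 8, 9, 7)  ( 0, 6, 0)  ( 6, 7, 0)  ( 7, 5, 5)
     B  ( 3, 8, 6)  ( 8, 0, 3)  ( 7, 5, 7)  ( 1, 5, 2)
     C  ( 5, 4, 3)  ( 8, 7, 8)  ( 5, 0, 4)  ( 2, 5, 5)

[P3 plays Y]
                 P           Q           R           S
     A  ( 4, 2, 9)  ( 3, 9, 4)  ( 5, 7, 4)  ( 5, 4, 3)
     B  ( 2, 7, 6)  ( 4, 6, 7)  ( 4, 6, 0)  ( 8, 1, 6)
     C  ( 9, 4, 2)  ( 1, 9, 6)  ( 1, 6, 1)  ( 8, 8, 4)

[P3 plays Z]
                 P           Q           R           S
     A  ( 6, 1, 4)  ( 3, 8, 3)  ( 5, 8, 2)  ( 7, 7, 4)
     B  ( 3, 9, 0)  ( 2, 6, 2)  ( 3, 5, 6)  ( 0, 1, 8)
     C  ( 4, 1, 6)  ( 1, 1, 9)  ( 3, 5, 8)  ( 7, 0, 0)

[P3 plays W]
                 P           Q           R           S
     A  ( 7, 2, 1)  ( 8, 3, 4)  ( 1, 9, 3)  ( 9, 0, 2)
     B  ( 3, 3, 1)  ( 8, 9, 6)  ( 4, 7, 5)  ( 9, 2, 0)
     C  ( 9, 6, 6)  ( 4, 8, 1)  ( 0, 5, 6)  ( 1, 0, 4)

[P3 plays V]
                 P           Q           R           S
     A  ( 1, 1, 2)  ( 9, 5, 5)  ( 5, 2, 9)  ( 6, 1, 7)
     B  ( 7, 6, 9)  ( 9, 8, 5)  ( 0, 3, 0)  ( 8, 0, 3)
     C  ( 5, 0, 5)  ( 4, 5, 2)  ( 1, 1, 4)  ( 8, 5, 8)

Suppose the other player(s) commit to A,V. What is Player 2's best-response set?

BR_2 = {Q}

u_2(P vs A,V) = 1
u_2(Q vs A,V) = 5
u_2(R vs A,V) = 2
u_2(S vs A,V) = 1
max payoff 5 at {Q}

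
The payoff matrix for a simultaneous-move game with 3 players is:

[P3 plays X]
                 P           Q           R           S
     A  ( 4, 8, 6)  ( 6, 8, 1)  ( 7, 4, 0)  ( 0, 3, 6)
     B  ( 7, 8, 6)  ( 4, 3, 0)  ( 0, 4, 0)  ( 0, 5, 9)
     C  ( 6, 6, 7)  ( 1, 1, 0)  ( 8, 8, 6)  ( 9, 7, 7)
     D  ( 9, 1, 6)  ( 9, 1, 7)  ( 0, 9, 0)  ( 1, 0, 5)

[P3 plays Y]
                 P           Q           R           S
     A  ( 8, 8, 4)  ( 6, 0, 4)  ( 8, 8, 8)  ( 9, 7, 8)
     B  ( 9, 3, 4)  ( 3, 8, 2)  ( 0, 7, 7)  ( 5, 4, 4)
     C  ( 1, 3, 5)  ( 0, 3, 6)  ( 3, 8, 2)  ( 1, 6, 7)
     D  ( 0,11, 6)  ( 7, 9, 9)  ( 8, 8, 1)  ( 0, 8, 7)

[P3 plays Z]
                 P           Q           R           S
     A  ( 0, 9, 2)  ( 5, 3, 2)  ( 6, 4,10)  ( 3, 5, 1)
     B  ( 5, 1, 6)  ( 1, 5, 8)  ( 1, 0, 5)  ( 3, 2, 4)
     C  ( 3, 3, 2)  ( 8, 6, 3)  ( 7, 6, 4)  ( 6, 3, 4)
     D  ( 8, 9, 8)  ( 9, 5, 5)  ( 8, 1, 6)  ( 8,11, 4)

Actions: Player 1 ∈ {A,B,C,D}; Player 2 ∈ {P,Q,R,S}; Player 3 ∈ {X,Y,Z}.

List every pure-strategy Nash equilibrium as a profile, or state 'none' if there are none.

(A,P,X): not NE [P1→D gives 9>4]
(A,P,Y): not NE [P1→B gives 9>8; P3→X gives 6>4]
(A,P,Z): not NE [P1→D gives 8>0; P3→X gives 6>2]
(A,Q,X): not NE [P1→D gives 9>6; P3→Y gives 4>1]
(A,Q,Y): not NE [P1→D gives 7>6; P2→R gives 8>0]
(A,Q,Z): not NE [P1→D gives 9>5; P2→P gives 9>3; P3→Y gives 4>2]
(A,R,X): not NE [P1→C gives 8>7; P2→Q gives 8>4; P3→Z gives 10>0]
(A,R,Y): not NE [P3→Z gives 10>8]
(A,R,Z): not NE [P1→D gives 8>6; P2→P gives 9>4]
(A,S,X): not NE [P1→C gives 9>0; P2→Q gives 8>3; P3→Y gives 8>6]
(A,S,Y): not NE [P2→R gives 8>7]
(A,S,Z): not NE [P1→D gives 8>3; P2→P gives 9>5; P3→Y gives 8>1]
(B,P,X): not NE [P1→D gives 9>7]
(B,P,Y): not NE [P2→Q gives 8>3; P3→Z gives 6>4]
(B,P,Z): not NE [P1→D gives 8>5; P2→Q gives 5>1]
(B,Q,X): not NE [P1→D gives 9>4; P2→P gives 8>3; P3→Z gives 8>0]
(B,Q,Y): not NE [P1→D gives 7>3; P3→Z gives 8>2]
(B,Q,Z): not NE [P1→D gives 9>1]
(B,R,X): not NE [P1→C gives 8>0; P2→P gives 8>4; P3→Y gives 7>0]
(B,R,Y): not NE [P1→D gives 8>0; P2→Q gives 8>7]
(B,R,Z): not NE [P1→D gives 8>1; P2→Q gives 5>0; P3→Y gives 7>5]
(B,S,X): not NE [P1→C gives 9>0; P2→P gives 8>5]
(B,S,Y): not NE [P1→A gives 9>5; P2→Q gives 8>4; P3→X gives 9>4]
(B,S,Z): not NE [P1→D gives 8>3; P2→Q gives 5>2; P3→X gives 9>4]
(C,P,X): not NE [P1→D gives 9>6; P2→R gives 8>6]
(C,P,Y): not NE [P1→B gives 9>1; P2→R gives 8>3; P3→X gives 7>5]
(C,P,Z): not NE [P1→D gives 8>3; P2→R gives 6>3; P3→X gives 7>2]
(C,Q,X): not NE [P1→D gives 9>1; P2→R gives 8>1; P3→Y gives 6>0]
(C,Q,Y): not NE [P1→D gives 7>0; P2→R gives 8>3]
(C,Q,Z): not NE [P1→D gives 9>8; P3→Y gives 6>3]
(C,R,X): NE
(C,R,Y): not NE [P1→D gives 8>3; P3→X gives 6>2]
(C,R,Z): not NE [P1→D gives 8>7; P3→X gives 6>4]
(C,S,X): not NE [P2→R gives 8>7]
(C,S,Y): not NE [P1→A gives 9>1; P2→R gives 8>6]
(C,S,Z): not NE [P1→D gives 8>6; P2→R gives 6>3; P3→Y gives 7>4]
(D,P,X): not NE [P2→R gives 9>1; P3→Z gives 8>6]
(D,P,Y): not NE [P1→B gives 9>0; P3→Z gives 8>6]
(D,P,Z): not NE [P2→S gives 11>9]
(D,Q,X): not NE [P2→R gives 9>1; P3→Y gives 9>7]
(D,Q,Y): not NE [P2→P gives 11>9]
(D,Q,Z): not NE [P2→S gives 11>5; P3→Y gives 9>5]
(D,R,X): not NE [P1→C gives 8>0; P3→Z gives 6>0]
(D,R,Y): not NE [P2→P gives 11>8; P3→Z gives 6>1]
(D,R,Z): not NE [P2→S gives 11>1]
(D,S,X): not NE [P1→C gives 9>1; P2→R gives 9>0; P3→Y gives 7>5]
(D,S,Y): not NE [P1→A gives 9>0; P2→P gives 11>8]
(D,S,Z): not NE [P3→Y gives 7>4]

Nash profiles: (C,R,X)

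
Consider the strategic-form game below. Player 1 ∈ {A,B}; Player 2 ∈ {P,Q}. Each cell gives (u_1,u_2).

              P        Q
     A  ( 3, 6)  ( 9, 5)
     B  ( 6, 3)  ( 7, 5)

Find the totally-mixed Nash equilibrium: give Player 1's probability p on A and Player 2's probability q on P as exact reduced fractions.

(p,q) = (2/3, 2/5)

P1 indiff ⇒ q·3+(1-q)·9 = q·6+(1-q)·7 ⇒ q(-3) = (1-q)(-2) ⇒ q = 2/5
P2 indiff ⇒ p·6+(1-p)·3 = p·5+(1-p)·5 ⇒ p(1) = (1-p)(2) ⇒ p = 2/3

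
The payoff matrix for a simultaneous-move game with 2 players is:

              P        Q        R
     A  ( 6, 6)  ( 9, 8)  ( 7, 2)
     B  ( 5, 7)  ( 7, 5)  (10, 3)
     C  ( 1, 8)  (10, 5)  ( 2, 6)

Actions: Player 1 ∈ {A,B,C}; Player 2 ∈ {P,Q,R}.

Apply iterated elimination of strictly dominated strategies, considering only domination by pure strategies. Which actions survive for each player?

Remaining: P1:{A,C} P2:{P,Q}

P2 drop R (P beats it: A:6>2 B:7>3 C:8>6)
P1 drop B (A beats it: P:6>5 Q:9>7)
P1→{A,C} P2→{P,Q}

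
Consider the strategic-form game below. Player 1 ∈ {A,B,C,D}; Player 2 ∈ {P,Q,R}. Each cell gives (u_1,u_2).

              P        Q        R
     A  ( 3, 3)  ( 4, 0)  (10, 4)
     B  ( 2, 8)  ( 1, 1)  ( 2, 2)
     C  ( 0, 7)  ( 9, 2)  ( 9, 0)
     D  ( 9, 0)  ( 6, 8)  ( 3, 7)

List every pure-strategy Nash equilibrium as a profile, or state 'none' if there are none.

(A,P): not NE [P1→D gives 9>3; P2→R gives 4>3]
(A,Q): not NE [P1→C gives 9>4; P2→R gives 4>0]
(A,R): NE
(B,P): not NE [P1→D gives 9>2]
(B,Q): not NE [P1→C gives 9>1; P2→P gives 8>1]
(B,R): not NE [P1→A gives 10>2; P2→P gives 8>2]
(C,P): not NE [P1→D gives 9>0]
(C,Q): not NE [P2→P gives 7>2]
(C,R): not NE [P1→A gives 10>9; P2→P gives 7>0]
(D,P): not NE [P2→Q gives 8>0]
(D,Q): not NE [P1→C gives 9>6]
(D,R): not NE [P1→A gives 10>3; P2→Q gives 8>7]

NE set: (A,R)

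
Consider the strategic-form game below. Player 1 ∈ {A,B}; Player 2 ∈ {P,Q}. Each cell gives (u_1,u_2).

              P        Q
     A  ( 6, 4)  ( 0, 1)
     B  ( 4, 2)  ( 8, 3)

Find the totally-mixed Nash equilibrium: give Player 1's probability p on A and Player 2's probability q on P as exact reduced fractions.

P1 mixes 1/4 on A; P2 mixes 4/5 on P

P1 indiff ⇒ q·6+(1-q)·0 = q·4+(1-q)·8 ⇒ q(2) = (1-q)(8) ⇒ q = 4/5
P2 indiff ⇒ p·4+(1-p)·2 = p·1+(1-p)·3 ⇒ p(3) = (1-p)(1) ⇒ p = 1/4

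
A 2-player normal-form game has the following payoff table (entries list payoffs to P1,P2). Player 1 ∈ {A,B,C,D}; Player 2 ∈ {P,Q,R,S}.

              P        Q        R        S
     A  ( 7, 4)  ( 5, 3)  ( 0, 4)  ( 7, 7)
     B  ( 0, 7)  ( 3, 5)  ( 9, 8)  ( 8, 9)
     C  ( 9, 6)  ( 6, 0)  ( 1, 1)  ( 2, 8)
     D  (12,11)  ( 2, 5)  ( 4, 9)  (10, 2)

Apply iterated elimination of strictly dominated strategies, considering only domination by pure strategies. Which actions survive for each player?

P2 drop Q (P beats it: A:4>3 B:7>5 C:6>0 D:11>5)
P1 drop A (D beats it: P:12>7 R:4>0 S:10>7)
P1 drop C (D beats it: P:12>9 R:4>1 S:10>2)
P1→{B,D} P2→{P,R,S}

IESDS → P1:{B,D} P2:{P,R,S}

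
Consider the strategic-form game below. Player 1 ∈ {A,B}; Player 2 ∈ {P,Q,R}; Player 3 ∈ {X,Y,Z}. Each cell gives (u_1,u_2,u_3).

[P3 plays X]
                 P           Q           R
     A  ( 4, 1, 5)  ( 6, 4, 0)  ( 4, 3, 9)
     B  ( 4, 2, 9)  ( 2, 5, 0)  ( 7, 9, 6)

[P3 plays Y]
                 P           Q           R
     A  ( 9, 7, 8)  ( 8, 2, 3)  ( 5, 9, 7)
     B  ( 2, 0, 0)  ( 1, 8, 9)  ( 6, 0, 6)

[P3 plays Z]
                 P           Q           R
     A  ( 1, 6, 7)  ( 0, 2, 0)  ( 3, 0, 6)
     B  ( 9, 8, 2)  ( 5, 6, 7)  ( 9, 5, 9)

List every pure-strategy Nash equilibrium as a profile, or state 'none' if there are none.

(A,P,X): not NE [P2→Q gives 4>1; P3→Y gives 8>5]
(A,P,Y): not NE [P2→R gives 9>7]
(A,P,Z): not NE [P1→B gives 9>1; P3→Y gives 8>7]
(A,Q,X): not NE [P3→Y gives 3>0]
(A,Q,Y): not NE [P2→R gives 9>2]
(A,Q,Z): not NE [P1→B gives 5>0; P2→P gives 6>2; P3→Y gives 3>0]
(A,R,X): not NE [P1→B gives 7>4; P2→Q gives 4>3]
(A,R,Y): not NE [P1→B gives 6>5; P3→X gives 9>7]
(A,R,Z): not NE [P1→B gives 9>3; P2→P gives 6>0; P3→X gives 9>6]
(B,P,X): not NE [P2→R gives 9>2]
(B,P,Y): not NE [P1→A gives 9>2; P2→Q gives 8>0; P3→X gives 9>0]
(B,P,Z): not NE [P3→X gives 9>2]
(B,Q,X): not NE [P1→A gives 6>2; P2→R gives 9>5; P3→Y gives 9>0]
(B,Q,Y): not NE [P1→A gives 8>1]
(B,Q,Z): not NE [P2→P gives 8>6; P3→Y gives 9>7]
(B,R,X): not NE [P3→Z gives 9>6]
(B,R,Y): not NE [P2→Q gives 8>0; P3→Z gives 9>6]
(B,R,Z): not NE [P2→P gives 8>5]

No pure NE.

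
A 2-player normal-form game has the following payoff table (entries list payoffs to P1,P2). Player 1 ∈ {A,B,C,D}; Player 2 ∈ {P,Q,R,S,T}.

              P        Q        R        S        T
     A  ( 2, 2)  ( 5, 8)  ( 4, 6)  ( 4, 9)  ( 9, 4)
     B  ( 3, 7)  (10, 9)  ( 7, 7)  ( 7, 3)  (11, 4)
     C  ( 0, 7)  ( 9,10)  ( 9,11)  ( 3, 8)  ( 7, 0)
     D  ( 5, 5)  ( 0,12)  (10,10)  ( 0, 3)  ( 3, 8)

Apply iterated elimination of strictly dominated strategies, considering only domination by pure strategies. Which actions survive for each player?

P1 drop A (B beats it: P:3>2 Q:10>5 R:7>4 S:7>4 T:11>9)
P2 drop P (Q beats it: B:9>7 C:10>7 D:12>5)
P2 drop S (Q beats it: B:9>3 C:10>8 D:12>3)
P2 drop T (Q beats it: B:9>4 C:10>0 D:12>8)
P1→{B,C,D} P2→{Q,R}

IESDS → P1:{B,C,D} P2:{Q,R}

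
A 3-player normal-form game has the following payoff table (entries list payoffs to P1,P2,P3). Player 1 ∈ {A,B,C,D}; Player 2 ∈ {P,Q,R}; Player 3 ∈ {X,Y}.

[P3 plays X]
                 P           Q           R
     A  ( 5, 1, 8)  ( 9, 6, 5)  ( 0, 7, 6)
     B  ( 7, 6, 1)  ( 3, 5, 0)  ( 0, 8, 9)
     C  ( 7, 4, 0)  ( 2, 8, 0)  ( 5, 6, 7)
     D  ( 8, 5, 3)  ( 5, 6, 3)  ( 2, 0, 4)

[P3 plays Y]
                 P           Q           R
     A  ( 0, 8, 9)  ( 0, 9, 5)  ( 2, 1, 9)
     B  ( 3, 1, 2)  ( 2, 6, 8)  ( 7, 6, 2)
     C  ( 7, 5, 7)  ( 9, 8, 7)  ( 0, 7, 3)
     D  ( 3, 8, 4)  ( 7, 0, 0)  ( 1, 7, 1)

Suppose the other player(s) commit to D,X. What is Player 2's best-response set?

u_2(P vs D,X) = 5
u_2(Q vs D,X) = 6
u_2(R vs D,X) = 0
max payoff 6 at {Q}

BR_2 = {Q}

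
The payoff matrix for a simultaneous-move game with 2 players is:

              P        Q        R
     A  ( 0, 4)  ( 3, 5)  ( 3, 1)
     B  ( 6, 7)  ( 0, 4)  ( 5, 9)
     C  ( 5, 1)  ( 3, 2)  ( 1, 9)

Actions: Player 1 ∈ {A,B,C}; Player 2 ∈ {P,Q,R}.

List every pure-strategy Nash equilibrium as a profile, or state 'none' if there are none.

(A,P): not NE [P1→B gives 6>0; P2→Q gives 5>4]
(A,Q): NE
(A,R): not NE [P1→B gives 5>3; P2→Q gives 5>1]
(B,P): not NE [P2→R gives 9>7]
(B,Q): not NE [P1→C gives 3>0; P2→R gives 9>4]
(B,R): NE
(C,P): not NE [P1→B gives 6>5; P2→R gives 9>1]
(C,Q): not NE [P2→R gives 9>2]
(C,R): not NE [P1→B gives 5>1]

PSNE = {(A,Q), (B,R)}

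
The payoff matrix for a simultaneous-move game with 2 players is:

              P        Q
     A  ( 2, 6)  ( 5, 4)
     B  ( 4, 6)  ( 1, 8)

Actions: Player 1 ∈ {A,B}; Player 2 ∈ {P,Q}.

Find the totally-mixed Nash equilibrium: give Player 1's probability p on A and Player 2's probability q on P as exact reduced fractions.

P1 indiff ⇒ q·2+(1-q)·5 = q·4+(1-q)·1 ⇒ q(-2) = (1-q)(-4) ⇒ q = 2/3
P2 indiff ⇒ p·6+(1-p)·6 = p·4+(1-p)·8 ⇒ p(2) = (1-p)(2) ⇒ p = 1/2

(p,q) = (1/2, 2/3)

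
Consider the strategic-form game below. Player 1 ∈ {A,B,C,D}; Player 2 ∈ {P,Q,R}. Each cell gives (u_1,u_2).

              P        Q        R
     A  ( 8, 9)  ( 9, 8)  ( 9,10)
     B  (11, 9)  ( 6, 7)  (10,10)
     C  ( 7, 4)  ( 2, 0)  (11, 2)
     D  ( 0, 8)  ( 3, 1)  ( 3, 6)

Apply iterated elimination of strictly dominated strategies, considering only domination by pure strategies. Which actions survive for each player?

P1 drop D (A beats it: P:8>0 Q:9>3 R:9>3)
P2 drop Q (P beats it: A:9>8 B:9>7 C:4>0)
P1 drop A (B beats it: P:11>8 R:10>9)
P1→{B,C} P2→{P,R}

Remaining: P1:{B,C} P2:{P,R}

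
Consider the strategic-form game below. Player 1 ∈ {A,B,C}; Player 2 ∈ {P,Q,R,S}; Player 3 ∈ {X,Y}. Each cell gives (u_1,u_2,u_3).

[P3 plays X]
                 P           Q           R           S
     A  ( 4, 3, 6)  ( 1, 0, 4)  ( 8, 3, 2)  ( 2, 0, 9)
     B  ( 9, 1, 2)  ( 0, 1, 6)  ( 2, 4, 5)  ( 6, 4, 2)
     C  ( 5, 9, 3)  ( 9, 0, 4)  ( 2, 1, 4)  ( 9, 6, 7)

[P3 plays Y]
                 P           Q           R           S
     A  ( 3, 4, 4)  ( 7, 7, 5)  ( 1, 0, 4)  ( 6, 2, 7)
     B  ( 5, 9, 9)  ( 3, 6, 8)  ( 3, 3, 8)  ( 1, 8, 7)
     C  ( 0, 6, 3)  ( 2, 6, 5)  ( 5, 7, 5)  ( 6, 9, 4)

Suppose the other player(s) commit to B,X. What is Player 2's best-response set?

argmax u_2 = {R,S}

u_2(P vs B,X) = 1
u_2(Q vs B,X) = 1
u_2(R vs B,X) = 4
u_2(S vs B,X) = 4
max payoff 4 at {R,S}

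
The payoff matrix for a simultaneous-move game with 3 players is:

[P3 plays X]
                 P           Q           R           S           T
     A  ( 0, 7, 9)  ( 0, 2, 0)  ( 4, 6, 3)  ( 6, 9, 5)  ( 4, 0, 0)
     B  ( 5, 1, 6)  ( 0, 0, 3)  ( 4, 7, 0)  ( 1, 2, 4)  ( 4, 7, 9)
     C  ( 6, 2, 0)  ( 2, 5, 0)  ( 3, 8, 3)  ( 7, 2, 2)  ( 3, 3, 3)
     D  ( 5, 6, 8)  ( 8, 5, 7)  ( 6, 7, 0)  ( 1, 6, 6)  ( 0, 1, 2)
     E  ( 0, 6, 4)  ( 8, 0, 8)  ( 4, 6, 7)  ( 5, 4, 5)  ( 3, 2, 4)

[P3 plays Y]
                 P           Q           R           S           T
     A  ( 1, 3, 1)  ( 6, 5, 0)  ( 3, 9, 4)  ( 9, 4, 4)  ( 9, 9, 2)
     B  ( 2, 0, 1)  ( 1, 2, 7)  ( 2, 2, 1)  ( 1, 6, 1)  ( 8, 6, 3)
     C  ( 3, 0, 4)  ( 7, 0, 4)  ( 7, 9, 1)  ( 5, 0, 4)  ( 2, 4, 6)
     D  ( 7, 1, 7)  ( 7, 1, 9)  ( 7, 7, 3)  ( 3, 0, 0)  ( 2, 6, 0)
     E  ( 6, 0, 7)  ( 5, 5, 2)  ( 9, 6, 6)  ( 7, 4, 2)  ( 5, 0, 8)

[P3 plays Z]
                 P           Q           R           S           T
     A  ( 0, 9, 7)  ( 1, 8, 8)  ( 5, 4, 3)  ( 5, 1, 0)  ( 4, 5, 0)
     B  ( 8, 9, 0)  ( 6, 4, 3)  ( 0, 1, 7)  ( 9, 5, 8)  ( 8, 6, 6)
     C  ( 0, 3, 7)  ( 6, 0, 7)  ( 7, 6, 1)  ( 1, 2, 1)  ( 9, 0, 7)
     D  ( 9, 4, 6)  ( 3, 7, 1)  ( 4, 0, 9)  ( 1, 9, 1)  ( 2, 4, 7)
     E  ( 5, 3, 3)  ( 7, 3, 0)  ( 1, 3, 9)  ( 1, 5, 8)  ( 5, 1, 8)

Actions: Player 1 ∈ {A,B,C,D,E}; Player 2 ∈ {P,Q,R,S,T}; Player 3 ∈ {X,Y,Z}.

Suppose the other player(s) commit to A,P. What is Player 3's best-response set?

u_3(X vs A,P) = 9
u_3(Y vs A,P) = 1
u_3(Z vs A,P) = 7
max payoff 9 at {X}

P3 best: {X}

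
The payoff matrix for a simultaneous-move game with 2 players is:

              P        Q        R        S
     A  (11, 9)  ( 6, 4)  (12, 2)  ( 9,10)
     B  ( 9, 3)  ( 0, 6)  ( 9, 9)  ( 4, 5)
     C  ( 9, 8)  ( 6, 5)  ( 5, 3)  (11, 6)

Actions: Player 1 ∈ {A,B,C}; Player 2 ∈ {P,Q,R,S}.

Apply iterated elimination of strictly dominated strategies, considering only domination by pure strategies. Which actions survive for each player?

P1 drop B (A beats it: P:11>9 Q:6>0 R:12>9 S:9>4)
P2 drop Q (P beats it: A:9>4 C:8>5)
P2 drop R (P beats it: A:9>2 C:8>3)
P1→{A,C} P2→{P,S}

Remaining: P1:{A,C} P2:{P,S}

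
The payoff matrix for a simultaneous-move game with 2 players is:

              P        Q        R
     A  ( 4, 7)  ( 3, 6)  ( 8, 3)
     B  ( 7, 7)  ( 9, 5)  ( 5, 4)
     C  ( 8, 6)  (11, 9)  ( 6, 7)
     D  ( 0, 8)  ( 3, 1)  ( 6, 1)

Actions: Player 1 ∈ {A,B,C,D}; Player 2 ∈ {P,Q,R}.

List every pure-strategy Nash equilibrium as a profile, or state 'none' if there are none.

NE set: (C,Q)

(A,P): not NE [P1→C gives 8>4]
(A,Q): not NE [P1→C gives 11>3; P2→P gives 7>6]
(A,R): not NE [P2→P gives 7>3]
(B,P): not NE [P1→C gives 8>7]
(B,Q): not NE [P1→C gives 11>9; P2→P gives 7>5]
(B,R): not NE [P1→A gives 8>5; P2→P gives 7>4]
(C,P): not NE [P2→Q gives 9>6]
(C,Q): NE
(C,R): not NE [P1→A gives 8>6; P2→Q gives 9>7]
(D,P): not NE [P1→C gives 8>0]
(D,Q): not NE [P1→C gives 11>3; P2→P gives 8>1]
(D,R): not NE [P1→A gives 8>6; P2→P gives 8>1]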